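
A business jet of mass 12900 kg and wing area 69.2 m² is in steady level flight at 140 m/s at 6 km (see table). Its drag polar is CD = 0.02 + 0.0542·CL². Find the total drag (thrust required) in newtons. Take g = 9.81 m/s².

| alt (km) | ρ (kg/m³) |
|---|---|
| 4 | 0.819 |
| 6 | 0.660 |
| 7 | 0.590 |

D = 10900 N

At 6 km, from the table: ρ = 0.660 kg/m³.
Level flight ⇒ L = W = m·g = 12900 × 9.81 = 1.2655×10^5 N.
q = ½ρv² = ½ × 0.66 × 140² = 6468 Pa.
CL = W/(q·S) = 1.2655×10^5 / (6468 × 69.2) = 0.2827.
CD = 0.02 + 0.0542 × 0.2827² = 0.02433.
D = q·S·CD = 6468 × 69.2 × 0.02433 = 10890 N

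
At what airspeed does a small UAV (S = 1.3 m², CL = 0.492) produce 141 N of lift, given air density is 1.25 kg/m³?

v = 18.8 m/s

L = ½ρv²S·CL ⇒ v = √(2L/(ρ·S·CL))
v = √(2 × 141 / (1.25 × 1.3 × 0.492)) = √352.7 = 18.8 m/s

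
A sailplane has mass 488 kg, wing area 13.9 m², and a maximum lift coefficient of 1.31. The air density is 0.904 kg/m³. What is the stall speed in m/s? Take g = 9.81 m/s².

Stall occurs when L = W at CL,max. W = mg = 488 × 9.81 = 4787 N.
From L = ½ρV²S·CL,max = W: V_stall = √(2W/(ρSCL,max)) = √(2·4787/(0.904·13.9·1.31))
V_stall = √581.7 = 24.1 m/s

V_stall = 24.1 m/s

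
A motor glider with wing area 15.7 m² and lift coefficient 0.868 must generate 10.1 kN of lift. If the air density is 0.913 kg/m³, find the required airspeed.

v = 40.3 m/s

L = ½ρv²S·CL ⇒ v = √(2L/(ρ·S·CL))
v = √(2 × 10100 / (0.913 × 15.7 × 0.868)) = √1624 = 40.3 m/s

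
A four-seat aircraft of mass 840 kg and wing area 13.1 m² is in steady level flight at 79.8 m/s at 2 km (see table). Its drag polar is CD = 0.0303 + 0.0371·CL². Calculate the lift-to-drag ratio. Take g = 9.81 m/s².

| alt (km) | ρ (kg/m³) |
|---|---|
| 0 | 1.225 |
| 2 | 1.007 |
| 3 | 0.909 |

At 2 km, from the table: ρ = 1.007 kg/m³.
Weight W = mg = 840 × 9.81 = 8240.4 N; in level flight L = W.
q = ½ρv² = ½ × 1.007 × 79.8² = 3206 Pa.
CL = 2W/(ρv²S) = 2×8240.4/(1.007×79.8²×13.1) = 0.1962.
CD = 0.0303 + 0.0371 × 0.1962² = 0.03173.
L/D = CL/CD = 0.1962 / 0.03173 = 6.18

L/D = 6.18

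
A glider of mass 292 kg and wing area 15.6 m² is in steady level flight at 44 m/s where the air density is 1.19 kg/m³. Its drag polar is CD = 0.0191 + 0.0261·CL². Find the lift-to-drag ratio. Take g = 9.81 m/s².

L/D = 8.07

In steady level flight, lift balances weight: W = mg = 292 × 9.81 = 2864.5 N.
Dynamic pressure q = 0.5 × 1.19 × 44² = 1152 Pa.
CL = W/(q·S) = 2864.5 / (1152 × 15.6) = 0.1594.
CD = 0.0191 + 0.0261 × 0.1594² = 0.01976.
L/D = CL/CD = 0.1594 / 0.01976 = 8.07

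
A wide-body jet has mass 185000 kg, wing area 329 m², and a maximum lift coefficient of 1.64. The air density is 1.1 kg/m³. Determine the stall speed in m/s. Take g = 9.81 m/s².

V_stall = 78.2 m/s

Weight W = mg = 185000 × 9.81 = 1.815×10^6 N.
From L = ½ρV²S·CL,max = W: V_stall = √(2W/(ρSCL,max)) = √(2·1.815×10^6/(1.1·329·1.64))
V_stall = √6116 = 78.2 m/s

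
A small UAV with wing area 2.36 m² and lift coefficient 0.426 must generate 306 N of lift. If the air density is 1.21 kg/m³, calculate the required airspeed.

L = ½ρv²S·CL ⇒ v = √(2L/(ρ·S·CL))
v = √(2 × 306 / (1.21 × 2.36 × 0.426)) = √503.1 = 22.4 m/s

v = 22.4 m/s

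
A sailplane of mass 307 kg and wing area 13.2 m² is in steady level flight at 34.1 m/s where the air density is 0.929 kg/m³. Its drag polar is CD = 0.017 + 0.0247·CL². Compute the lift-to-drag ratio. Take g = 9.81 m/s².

In steady level flight, lift balances weight: W = mg = 307 × 9.81 = 3011.7 N.
q = ½ρv² = ½ × 0.929 × 34.1² = 540.1 Pa.
CL = 2W/(ρv²S) = 2×3011.7/(0.929×34.1²×13.2) = 0.4224.
CD = 0.017 + 0.0247 × 0.4224² = 0.02141.
L/D = CL/CD = 0.4224 / 0.02141 = 19.7

L/D = 19.7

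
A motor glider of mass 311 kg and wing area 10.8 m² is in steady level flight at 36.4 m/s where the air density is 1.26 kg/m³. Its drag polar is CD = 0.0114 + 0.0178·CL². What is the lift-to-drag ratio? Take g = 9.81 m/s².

In steady level flight, lift balances weight: W = mg = 311 × 9.81 = 3050.9 N.
Dynamic pressure q = 0.5 × 1.26 × 36.4² = 834.7 Pa.
Required CL = L/(qS) = 3050.9/(834.7·10.8) = 0.3384.
CD = 0.0114 + 0.0178 × 0.3384² = 0.01344.
L/D = CL/CD = 0.3384 / 0.01344 = 25.2

L/D = 25.2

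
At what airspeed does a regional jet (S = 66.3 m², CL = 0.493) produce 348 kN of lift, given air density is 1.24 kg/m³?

L = ½ρv²S·CL ⇒ v = √(2L/(ρ·S·CL))
v = √(2 × 3.48×10^5 / (1.24 × 66.3 × 0.493)) = √17170 = 131 m/s

v = 131 m/s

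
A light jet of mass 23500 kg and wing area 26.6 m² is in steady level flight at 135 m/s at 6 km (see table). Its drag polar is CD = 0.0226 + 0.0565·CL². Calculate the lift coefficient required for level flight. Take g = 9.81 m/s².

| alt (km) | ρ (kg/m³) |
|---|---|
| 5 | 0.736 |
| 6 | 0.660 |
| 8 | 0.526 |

At 6 km, from the table: ρ = 0.660 kg/m³.
In steady level flight, lift balances weight: W = mg = 23500 × 9.81 = 2.3054×10^5 N.
Dynamic pressure q = 0.5 × 0.66 × 135² = 6014 Pa.
CL = W/(q·S) = 2.3054×10^5 / (6014 × 26.6) = 1.441.

CL = 1.44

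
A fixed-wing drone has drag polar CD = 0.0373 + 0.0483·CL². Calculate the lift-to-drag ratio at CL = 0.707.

L/D = 11.5

CD = 0.0373 + 0.0483 × 0.707² = 0.06144
L/D = CL/CD = 0.707 / 0.06144 = 11.5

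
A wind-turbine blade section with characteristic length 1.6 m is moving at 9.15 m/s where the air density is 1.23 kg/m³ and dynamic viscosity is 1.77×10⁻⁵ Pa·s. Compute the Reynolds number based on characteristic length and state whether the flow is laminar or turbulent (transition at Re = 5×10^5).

Re = ρ·v·c/μ = 1.23 × 9.15 × 1.6 / (1.77×10⁻⁵) = 1.02×10^6
Since 1.02×10^6 > 5×10^5, the flow is turbulent.

Re = 1.02×10^6 (turbulent)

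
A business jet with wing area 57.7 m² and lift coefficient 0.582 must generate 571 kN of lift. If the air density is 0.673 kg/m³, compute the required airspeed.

L = ½ρv²S·CL ⇒ v = √(2L/(ρ·S·CL))
v = √(2 × 5.71×10^5 / (0.673 × 57.7 × 0.582)) = √50530 = 225 m/s

v = 225 m/s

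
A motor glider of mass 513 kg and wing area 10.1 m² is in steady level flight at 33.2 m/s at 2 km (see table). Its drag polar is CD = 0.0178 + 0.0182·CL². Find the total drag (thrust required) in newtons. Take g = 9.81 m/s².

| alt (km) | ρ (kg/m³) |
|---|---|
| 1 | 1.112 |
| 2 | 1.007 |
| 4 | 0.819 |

D = 182 N

At 2 km, from the table: ρ = 1.007 kg/m³.
In steady level flight, lift balances weight: W = mg = 513 × 9.81 = 5032.5 N.
q = ½ρv² = ½ × 1.007 × 33.2² = 555 Pa.
Required CL = L/(qS) = 5032.5/(555·10.1) = 0.8978.
CD = 0.0178 + 0.0182 × 0.8978² = 0.03247.
D = q·S·CD = 555 × 10.1 × 0.03247 = 182 N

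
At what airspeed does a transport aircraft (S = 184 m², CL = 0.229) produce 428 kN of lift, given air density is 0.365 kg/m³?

v = 236 m/s

L = ½ρv²S·CL ⇒ v = √(2L/(ρ·S·CL))
v = √(2 × 4.28×10^5 / (0.365 × 184 × 0.229)) = √55660 = 236 m/s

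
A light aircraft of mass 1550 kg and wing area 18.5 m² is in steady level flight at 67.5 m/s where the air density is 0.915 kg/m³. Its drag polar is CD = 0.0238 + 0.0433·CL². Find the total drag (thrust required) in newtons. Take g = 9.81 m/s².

D = 1180 N

In steady level flight, lift balances weight: W = mg = 1550 × 9.81 = 15206 N.
q = ½ρv² = ½ × 0.915 × 67.5² = 2084 Pa.
CL = 2W/(ρv²S) = 2×15206/(0.915×67.5²×18.5) = 0.3943.
CD = 0.0238 + 0.0433 × 0.3943² = 0.03053.
D = q·S·CD = 2084 × 18.5 × 0.03053 = 1177 N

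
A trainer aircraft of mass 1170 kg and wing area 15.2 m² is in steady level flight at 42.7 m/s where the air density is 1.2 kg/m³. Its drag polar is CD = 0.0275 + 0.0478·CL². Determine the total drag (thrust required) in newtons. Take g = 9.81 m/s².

Level flight ⇒ L = W = m·g = 1170 × 9.81 = 11478 N.
q = ½ρv² = ½ × 1.2 × 42.7² = 1094 Pa.
Required CL = L/(qS) = 11478/(1094·15.2) = 0.6902.
CD = 0.0275 + 0.0478 × 0.6902² = 0.05027.
D = q·S·CD = 1094 × 15.2 × 0.05027 = 836 N

D = 836 N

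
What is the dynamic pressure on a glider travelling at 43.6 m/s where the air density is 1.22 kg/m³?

q = ½ρv² = ½ × 1.22 × 43.6² = 1160 Pa

q = 1160 Pa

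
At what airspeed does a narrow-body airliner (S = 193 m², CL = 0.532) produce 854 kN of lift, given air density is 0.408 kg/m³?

L = ½ρv²S·CL ⇒ v = √(2L/(ρ·S·CL))
v = √(2 × 8.54×10^5 / (0.408 × 193 × 0.532)) = √40770 = 202 m/s

v = 202 m/s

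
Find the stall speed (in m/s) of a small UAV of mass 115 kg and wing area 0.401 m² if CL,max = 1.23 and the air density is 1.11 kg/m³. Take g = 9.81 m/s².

At stall, lift equals weight: L = W = m·g = 115 × 9.81 = 1128 N.
From L = ½ρV²S·CL,max = W: V_stall = √(2W/(ρSCL,max)) = √(2·1128/(1.11·0.401·1.23))
V_stall = √4121 = 64.2 m/s

V_stall = 64.2 m/s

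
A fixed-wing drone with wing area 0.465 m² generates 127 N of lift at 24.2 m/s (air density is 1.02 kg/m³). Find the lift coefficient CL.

From L = ½ρv²S·CL, rearranging gives CL = 2L/(ρv²S).
CL = 2 × 127 / (1.02 × 24.2² × 0.465) = 0.914

CL = 0.914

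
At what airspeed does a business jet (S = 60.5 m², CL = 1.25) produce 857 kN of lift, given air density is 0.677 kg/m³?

L = ½ρv²S·CL ⇒ v = √(2L/(ρ·S·CL))
v = √(2 × 8.57×10^5 / (0.677 × 60.5 × 1.25)) = √33480 = 183 m/s

v = 183 m/s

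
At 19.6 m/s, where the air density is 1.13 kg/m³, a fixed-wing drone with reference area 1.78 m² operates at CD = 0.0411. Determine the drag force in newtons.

Dynamic pressure q = ½ρv² = ½ × 1.13 × 19.6² = 217.1 Pa.
D = q·S·CD = 217.1 × 1.78 × 0.0411 = 15.9 N

D = 15.9 N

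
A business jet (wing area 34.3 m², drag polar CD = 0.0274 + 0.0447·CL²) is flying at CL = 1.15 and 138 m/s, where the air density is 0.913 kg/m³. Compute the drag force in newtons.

CD = 0.0274 + 0.0447 × 1.15² = 0.08652
D = ½ρv²S·CD = ½ × 0.913 × 138² × 34.3 × 0.08652 = 25800 N

D = 25800 N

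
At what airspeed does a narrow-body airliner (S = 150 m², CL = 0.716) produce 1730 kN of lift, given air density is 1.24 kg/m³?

v = 161 m/s

L = ½ρv²S·CL ⇒ v = √(2L/(ρ·S·CL))
v = √(2 × 1.73×10^6 / (1.24 × 150 × 0.716)) = √25980 = 161 m/s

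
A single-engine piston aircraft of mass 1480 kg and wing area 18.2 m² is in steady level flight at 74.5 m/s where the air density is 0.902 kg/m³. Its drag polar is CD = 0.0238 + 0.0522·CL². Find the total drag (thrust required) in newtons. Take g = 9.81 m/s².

D = 1330 N

Level flight ⇒ L = W = m·g = 1480 × 9.81 = 14519 N.
Dynamic pressure q = 0.5 × 0.902 × 74.5² = 2503 Pa.
Required CL = L/(qS) = 14519/(2503·18.2) = 0.3187.
CD = 0.0238 + 0.0522 × 0.3187² = 0.0291.
D = q·S·CD = 2503 × 18.2 × 0.0291 = 1326 N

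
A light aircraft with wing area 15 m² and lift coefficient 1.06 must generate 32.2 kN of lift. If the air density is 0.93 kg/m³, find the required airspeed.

L = ½ρv²S·CL ⇒ v = √(2L/(ρ·S·CL))
v = √(2 × 32200 / (0.93 × 15 × 1.06)) = √4355 = 66 m/s

v = 66 m/s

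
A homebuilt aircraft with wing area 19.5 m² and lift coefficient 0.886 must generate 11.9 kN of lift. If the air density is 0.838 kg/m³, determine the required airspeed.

L = ½ρv²S·CL ⇒ v = √(2L/(ρ·S·CL))
v = √(2 × 11900 / (0.838 × 19.5 × 0.886)) = √1644 = 40.5 m/s

v = 40.5 m/s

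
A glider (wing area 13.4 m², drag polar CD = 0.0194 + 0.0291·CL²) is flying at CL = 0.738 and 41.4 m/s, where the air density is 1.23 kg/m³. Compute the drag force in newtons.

D = 498 N

CD = 0.0194 + 0.0291 × 0.738² = 0.03525
D = ½ρv²S·CD = ½ × 1.23 × 41.4² × 13.4 × 0.03525 = 498 N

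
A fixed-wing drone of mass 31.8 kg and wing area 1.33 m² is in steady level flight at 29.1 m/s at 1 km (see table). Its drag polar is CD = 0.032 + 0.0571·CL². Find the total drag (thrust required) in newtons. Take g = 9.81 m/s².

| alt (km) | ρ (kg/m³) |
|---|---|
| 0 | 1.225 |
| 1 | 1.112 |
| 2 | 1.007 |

At 1 km, from the table: ρ = 1.112 kg/m³.
Weight W = mg = 31.8 × 9.81 = 311.96 N; in level flight L = W.
q = ½ρv² = ½ × 1.112 × 29.1² = 470.8 Pa.
CL = 2W/(ρv²S) = 2×311.96/(1.112×29.1²×1.33) = 0.4982.
CD = 0.032 + 0.0571 × 0.4982² = 0.04617.
D = q·S·CD = 470.8 × 1.33 × 0.04617 = 28.91 N

D = 28.9 N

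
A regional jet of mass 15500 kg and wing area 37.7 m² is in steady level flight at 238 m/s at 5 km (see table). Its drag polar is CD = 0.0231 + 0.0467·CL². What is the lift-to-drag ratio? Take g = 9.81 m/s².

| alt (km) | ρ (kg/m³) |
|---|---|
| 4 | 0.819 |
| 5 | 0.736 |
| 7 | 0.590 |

L/D = 7.79

At 5 km, from the table: ρ = 0.736 kg/m³.
Level flight ⇒ L = W = m·g = 15500 × 9.81 = 1.5206×10^5 N.
q = ½ρv² = ½ × 0.736 × 238² = 20840 Pa.
CL = 2W/(ρv²S) = 2×1.5206×10^5/(0.736×238²×37.7) = 0.1935.
CD = 0.0231 + 0.0467 × 0.1935² = 0.02485.
L/D = CL/CD = 0.1935 / 0.02485 = 7.79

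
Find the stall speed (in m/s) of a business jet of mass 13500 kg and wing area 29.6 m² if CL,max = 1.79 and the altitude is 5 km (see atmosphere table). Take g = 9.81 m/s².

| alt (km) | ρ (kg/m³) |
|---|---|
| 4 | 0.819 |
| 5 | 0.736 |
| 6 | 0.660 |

V_stall = 82.4 m/s

At 5 km, from the table: ρ = 0.736 kg/m³.
At stall, lift equals weight: L = W = m·g = 13500 × 9.81 = 1.324×10^5 N.
From L = ½ρV²S·CL,max = W: V_stall = √(2W/(ρSCL,max)) = √(2·1.324×10^5/(0.736·29.6·1.79))
V_stall = √6792 = 82.4 m/s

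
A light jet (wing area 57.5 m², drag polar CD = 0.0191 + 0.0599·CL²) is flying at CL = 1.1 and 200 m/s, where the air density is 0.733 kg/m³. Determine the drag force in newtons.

D = 77200 N

CD = 0.0191 + 0.0599 × 1.1² = 0.09158
D = ½ρv²S·CD = ½ × 0.733 × 200² × 57.5 × 0.09158 = 77200 N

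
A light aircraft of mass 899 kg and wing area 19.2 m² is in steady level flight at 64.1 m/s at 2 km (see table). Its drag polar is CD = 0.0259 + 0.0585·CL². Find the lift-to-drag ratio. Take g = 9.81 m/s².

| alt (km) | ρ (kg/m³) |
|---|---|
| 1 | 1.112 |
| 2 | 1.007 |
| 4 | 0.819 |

L/D = 7.71

At 2 km, from the table: ρ = 1.007 kg/m³.
Weight W = mg = 899 × 9.81 = 8819.2 N; in level flight L = W.
q = ½ρv² = ½ × 1.007 × 64.1² = 2069 Pa.
CL = W/(q·S) = 8819.2 / (2069 × 19.2) = 0.222.
CD = 0.0259 + 0.0585 × 0.222² = 0.02878.
L/D = CL/CD = 0.222 / 0.02878 = 7.71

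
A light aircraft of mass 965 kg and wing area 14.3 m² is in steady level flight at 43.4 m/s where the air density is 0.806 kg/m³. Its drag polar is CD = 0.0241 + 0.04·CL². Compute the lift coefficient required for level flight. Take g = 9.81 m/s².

Level flight ⇒ L = W = m·g = 965 × 9.81 = 9466.6 N.
q = ½ρv² = ½ × 0.806 × 43.4² = 759.1 Pa.
CL = 2W/(ρv²S) = 2×9466.6/(0.806×43.4²×14.3) = 0.8721.

CL = 0.872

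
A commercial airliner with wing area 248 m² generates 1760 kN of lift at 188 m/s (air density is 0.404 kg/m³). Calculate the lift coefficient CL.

CL = 0.994

From L = ½ρv²S·CL, rearranging gives CL = 2L/(ρv²S).
CL = 2 × 1.76×10^6 / (0.404 × 188² × 248) = 0.994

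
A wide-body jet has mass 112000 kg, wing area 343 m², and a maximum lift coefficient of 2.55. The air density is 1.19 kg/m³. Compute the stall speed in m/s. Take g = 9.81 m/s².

V_stall = 45.9 m/s

Stall occurs when L = W at CL,max. W = mg = 112000 × 9.81 = 1.099×10^6 N.
From L = ½ρV²S·CL,max = W: V_stall = √(2W/(ρSCL,max)) = √(2·1.099×10^6/(1.19·343·2.55))
V_stall = √2111 = 45.9 m/s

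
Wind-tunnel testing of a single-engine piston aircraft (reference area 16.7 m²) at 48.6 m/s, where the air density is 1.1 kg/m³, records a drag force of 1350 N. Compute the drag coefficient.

CD = 0.0622

From D = ½ρv²S·CD, rearranging gives CD = 2D/(ρv²S).
CD = 2 × 1350 / (1.1 × 48.6² × 16.7) = 0.0622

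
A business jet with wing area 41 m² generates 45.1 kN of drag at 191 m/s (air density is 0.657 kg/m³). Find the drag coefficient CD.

CD = 0.0918

From D = ½ρv²S·CD, rearranging gives CD = 2D/(ρv²S).
CD = 2 × 45100 / (0.657 × 191² × 41) = 0.0918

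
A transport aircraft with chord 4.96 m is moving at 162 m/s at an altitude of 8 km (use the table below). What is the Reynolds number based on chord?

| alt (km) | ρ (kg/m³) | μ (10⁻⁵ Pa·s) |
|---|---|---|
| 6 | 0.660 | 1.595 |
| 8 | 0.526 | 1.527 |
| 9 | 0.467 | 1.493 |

Re = 2.77×10^7

At 8 km, from the table: ρ = 0.526 kg/m³, μ = 1.527×10⁻⁵ Pa·s.
Re = ρ·v·c/μ = 0.526 × 162 × 4.96 / (1.527×10⁻⁵) = 2.77×10^7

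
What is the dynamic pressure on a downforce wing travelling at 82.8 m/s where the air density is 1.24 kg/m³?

q = 4250 Pa

q = ½ρv² = ½ × 1.24 × 82.8² = 4250 Pa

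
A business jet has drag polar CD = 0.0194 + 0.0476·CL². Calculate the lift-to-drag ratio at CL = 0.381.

CD = 0.0194 + 0.0476 × 0.381² = 0.02631
L/D = CL/CD = 0.381 / 0.02631 = 14.5

L/D = 14.5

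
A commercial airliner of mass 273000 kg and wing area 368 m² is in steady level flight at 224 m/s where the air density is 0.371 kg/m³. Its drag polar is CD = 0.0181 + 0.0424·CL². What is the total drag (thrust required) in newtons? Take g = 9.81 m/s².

D = 1.51×10^5 N

Weight W = mg = 273000 × 9.81 = 2.6781×10^6 N; in level flight L = W.
Dynamic pressure q = 0.5 × 0.371 × 224² = 9308 Pa.
CL = 2W/(ρv²S) = 2×2.6781×10^6/(0.371×224²×368) = 0.7819.
CD = 0.0181 + 0.0424 × 0.7819² = 0.04402.
D = q·S·CD = 9308 × 368 × 0.04402 = 1.508×10^5 N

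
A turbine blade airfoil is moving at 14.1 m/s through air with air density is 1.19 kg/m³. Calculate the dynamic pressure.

q = ½ρv² = ½ × 1.19 × 14.1² = 118 Pa

q = 118 Pa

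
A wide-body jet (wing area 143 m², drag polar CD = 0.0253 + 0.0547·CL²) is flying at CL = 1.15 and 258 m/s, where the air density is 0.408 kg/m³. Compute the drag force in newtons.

CD = 0.0253 + 0.0547 × 1.15² = 0.09764
D = ½ρv²S·CD = ½ × 0.408 × 258² × 143 × 0.09764 = 1.9×10^5 N

D = 1.9×10^5 N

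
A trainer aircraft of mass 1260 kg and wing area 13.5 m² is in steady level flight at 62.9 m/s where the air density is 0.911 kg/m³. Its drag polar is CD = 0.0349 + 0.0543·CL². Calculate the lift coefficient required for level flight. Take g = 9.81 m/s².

In steady level flight, lift balances weight: W = mg = 1260 × 9.81 = 12361 N.
Dynamic pressure q = 0.5 × 0.911 × 62.9² = 1802 Pa.
Required CL = L/(qS) = 12361/(1802·13.5) = 0.5081.

CL = 0.508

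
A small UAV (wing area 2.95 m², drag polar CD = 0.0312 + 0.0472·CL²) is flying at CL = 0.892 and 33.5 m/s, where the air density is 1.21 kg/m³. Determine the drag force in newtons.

CD = 0.0312 + 0.0472 × 0.892² = 0.06876
D = ½ρv²S·CD = ½ × 1.21 × 33.5² × 2.95 × 0.06876 = 138 N

D = 138 N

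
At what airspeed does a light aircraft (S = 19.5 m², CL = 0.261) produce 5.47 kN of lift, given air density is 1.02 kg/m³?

L = ½ρv²S·CL ⇒ v = √(2L/(ρ·S·CL))
v = √(2 × 5470 / (1.02 × 19.5 × 0.261)) = √2107 = 45.9 m/s

v = 45.9 m/s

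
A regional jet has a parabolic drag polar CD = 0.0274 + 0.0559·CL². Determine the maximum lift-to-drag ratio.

(L/D)max = 12.8

For CD = CD0 + K·CL², (L/D)max occurs at CL* = √(CD0/K) and equals 1/(2√(K·CD0)).
(L/D)max = 1/(2√(0.0559 × 0.0274)) = 1/(2 × 0.03914) = 12.8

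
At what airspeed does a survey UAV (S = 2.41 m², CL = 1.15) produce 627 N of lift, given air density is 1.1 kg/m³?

L = ½ρv²S·CL ⇒ v = √(2L/(ρ·S·CL))
v = √(2 × 627 / (1.1 × 2.41 × 1.15)) = √411.3 = 20.3 m/s

v = 20.3 m/s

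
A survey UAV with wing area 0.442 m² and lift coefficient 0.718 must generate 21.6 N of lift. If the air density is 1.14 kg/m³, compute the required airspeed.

v = 10.9 m/s

L = ½ρv²S·CL ⇒ v = √(2L/(ρ·S·CL))
v = √(2 × 21.6 / (1.14 × 0.442 × 0.718)) = √119.4 = 10.9 m/s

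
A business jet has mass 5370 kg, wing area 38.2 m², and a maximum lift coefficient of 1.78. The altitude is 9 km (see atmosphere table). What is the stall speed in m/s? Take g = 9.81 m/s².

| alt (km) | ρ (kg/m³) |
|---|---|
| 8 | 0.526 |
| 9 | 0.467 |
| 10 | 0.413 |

At 9 km, from the table: ρ = 0.467 kg/m³.
Stall occurs when L = W at CL,max. W = mg = 5370 × 9.81 = 52680 N.
From L = ½ρV²S·CL,max = W: V_stall = √(2W/(ρSCL,max)) = √(2·52680/(0.467·38.2·1.78))
V_stall = √3318 = 57.6 m/s

V_stall = 57.6 m/s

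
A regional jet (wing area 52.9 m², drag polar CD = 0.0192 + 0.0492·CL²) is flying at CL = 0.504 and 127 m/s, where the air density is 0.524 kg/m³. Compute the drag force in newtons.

D = 7090 N

CD = 0.0192 + 0.0492 × 0.504² = 0.0317
D = ½ρv²S·CD = ½ × 0.524 × 127² × 52.9 × 0.0317 = 7090 N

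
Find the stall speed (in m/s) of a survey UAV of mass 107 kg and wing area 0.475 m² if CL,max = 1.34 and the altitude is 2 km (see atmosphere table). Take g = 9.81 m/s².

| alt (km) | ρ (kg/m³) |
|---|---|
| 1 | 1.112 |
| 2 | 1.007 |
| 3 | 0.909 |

V_stall = 57.2 m/s

At 2 km, from the table: ρ = 1.007 kg/m³.
Stall occurs when L = W at CL,max. W = mg = 107 × 9.81 = 1050 N.
From L = ½ρV²S·CL,max = W: V_stall = √(2W/(ρSCL,max)) = √(2·1050/(1.007·0.475·1.34))
V_stall = √3275 = 57.2 m/s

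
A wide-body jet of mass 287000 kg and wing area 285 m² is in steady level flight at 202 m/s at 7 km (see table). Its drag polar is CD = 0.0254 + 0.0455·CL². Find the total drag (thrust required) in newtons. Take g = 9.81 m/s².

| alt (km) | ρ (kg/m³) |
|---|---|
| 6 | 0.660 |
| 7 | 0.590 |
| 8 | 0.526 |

D = 1.92×10^5 N

At 7 km, from the table: ρ = 0.590 kg/m³.
Weight W = mg = 287000 × 9.81 = 2.8155×10^6 N; in level flight L = W.
Dynamic pressure q = 0.5 × 0.59 × 202² = 12040 Pa.
Required CL = L/(qS) = 2.8155×10^6/(12040·285) = 0.8207.
CD = 0.0254 + 0.0455 × 0.8207² = 0.05605.
D = q·S·CD = 12040 × 285 × 0.05605 = 1.923×10^5 N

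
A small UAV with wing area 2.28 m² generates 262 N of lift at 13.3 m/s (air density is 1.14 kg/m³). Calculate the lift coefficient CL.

From L = ½ρv²S·CL, rearranging gives CL = 2L/(ρv²S).
CL = 2 × 262 / (1.14 × 13.3² × 2.28) = 1.14

CL = 1.14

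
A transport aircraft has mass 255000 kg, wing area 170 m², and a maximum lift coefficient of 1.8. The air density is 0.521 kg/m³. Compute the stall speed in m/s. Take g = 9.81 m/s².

V_stall = 177 m/s

At stall, lift equals weight: L = W = m·g = 255000 × 9.81 = 2.502×10^6 N.
From L = ½ρV²S·CL,max = W: V_stall = √(2W/(ρSCL,max)) = √(2·2.502×10^6/(0.521·170·1.8))
V_stall = √31380 = 177 m/s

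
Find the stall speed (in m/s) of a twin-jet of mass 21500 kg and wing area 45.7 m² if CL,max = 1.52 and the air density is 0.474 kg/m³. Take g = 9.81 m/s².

Weight W = mg = 21500 × 9.81 = 2.109×10^5 N.
From L = ½ρV²S·CL,max = W: V_stall = √(2W/(ρSCL,max)) = √(2·2.109×10^5/(0.474·45.7·1.52))
V_stall = √12810 = 113 m/s

V_stall = 113 m/s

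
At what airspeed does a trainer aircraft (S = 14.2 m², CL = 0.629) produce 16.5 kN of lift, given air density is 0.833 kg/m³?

v = 66.6 m/s

L = ½ρv²S·CL ⇒ v = √(2L/(ρ·S·CL))
v = √(2 × 16500 / (0.833 × 14.2 × 0.629)) = √4435 = 66.6 m/s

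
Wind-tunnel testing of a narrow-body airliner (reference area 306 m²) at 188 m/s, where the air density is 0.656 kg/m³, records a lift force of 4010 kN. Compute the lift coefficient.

CL = 1.13

From L = ½ρv²S·CL, rearranging gives CL = 2L/(ρv²S).
CL = 2 × 4.01×10^6 / (0.656 × 188² × 306) = 1.13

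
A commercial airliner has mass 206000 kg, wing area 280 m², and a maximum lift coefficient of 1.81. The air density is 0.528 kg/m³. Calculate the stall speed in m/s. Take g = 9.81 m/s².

Stall occurs when L = W at CL,max. W = mg = 206000 × 9.81 = 2.021×10^6 N.
From L = ½ρV²S·CL,max = W: V_stall = √(2W/(ρSCL,max)) = √(2·2.021×10^6/(0.528·280·1.81))
V_stall = √15100 = 123 m/s

V_stall = 123 m/s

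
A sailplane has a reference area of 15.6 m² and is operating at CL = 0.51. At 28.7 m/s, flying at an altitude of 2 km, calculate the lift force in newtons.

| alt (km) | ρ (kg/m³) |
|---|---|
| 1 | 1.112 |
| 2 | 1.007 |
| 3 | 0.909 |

L = 3300 N

At 2 km, from the table: ρ = 1.007 kg/m³.
Dynamic pressure q = ½ρv² = ½ × 1.007 × 28.7² = 414.7 Pa.
L = q·S·CL = 414.7 × 15.6 × 0.51 = 3300 N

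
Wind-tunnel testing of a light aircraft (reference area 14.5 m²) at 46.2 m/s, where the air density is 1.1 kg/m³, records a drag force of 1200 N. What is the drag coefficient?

CD = 0.0705

From D = ½ρv²S·CD, rearranging gives CD = 2D/(ρv²S).
CD = 2 × 1200 / (1.1 × 46.2² × 14.5) = 0.0705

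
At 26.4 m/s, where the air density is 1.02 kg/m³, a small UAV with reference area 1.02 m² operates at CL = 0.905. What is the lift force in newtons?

Dynamic pressure q = ½ρv² = ½ × 1.02 × 26.4² = 355.4 Pa.
L = q·S·CL = 355.4 × 1.02 × 0.905 = 328 N

L = 328 N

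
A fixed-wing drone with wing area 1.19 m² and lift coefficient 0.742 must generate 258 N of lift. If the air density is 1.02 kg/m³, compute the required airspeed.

L = ½ρv²S·CL ⇒ v = √(2L/(ρ·S·CL))
v = √(2 × 258 / (1.02 × 1.19 × 0.742)) = √572.9 = 23.9 m/s

v = 23.9 m/s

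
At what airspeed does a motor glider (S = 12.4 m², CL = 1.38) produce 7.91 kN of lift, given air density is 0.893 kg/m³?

L = ½ρv²S·CL ⇒ v = √(2L/(ρ·S·CL))
v = √(2 × 7910 / (0.893 × 12.4 × 1.38)) = √1035 = 32.2 m/s

v = 32.2 m/s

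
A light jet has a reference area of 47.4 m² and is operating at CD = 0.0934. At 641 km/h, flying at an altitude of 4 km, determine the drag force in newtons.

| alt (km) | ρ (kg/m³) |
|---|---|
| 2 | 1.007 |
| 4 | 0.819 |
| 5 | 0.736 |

At 4 km, from the table: ρ = 0.819 kg/m³.
Convert speed: v = 641 km/h ÷ 3.6 = 178.1 m/s.
Dynamic pressure q = ½ρv² = ½ × 0.819 × 178.1² = 12980 Pa.
D = q·S·CD = 12980 × 47.4 × 0.0934 = 57500 N ≈ 57.5 kN

D = 57500 N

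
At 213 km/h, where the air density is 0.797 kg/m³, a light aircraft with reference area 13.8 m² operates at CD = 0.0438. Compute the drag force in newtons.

Convert speed: v = 213 km/h ÷ 3.6 = 59.17 m/s.
Dynamic pressure q = ½ρv² = ½ × 0.797 × 59.17² = 1395 Pa.
D = q·S·CD = 1395 × 13.8 × 0.0438 = 843 N

D = 843 N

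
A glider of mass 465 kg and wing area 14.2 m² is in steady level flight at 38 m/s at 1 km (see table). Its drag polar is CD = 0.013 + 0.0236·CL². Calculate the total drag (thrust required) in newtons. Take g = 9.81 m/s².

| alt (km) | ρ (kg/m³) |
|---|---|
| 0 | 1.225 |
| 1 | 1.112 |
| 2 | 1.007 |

D = 191 N

At 1 km, from the table: ρ = 1.112 kg/m³.
In steady level flight, lift balances weight: W = mg = 465 × 9.81 = 4561.7 N.
q = ½ρv² = ½ × 1.112 × 38² = 802.9 Pa.
CL = W/(q·S) = 4561.7 / (802.9 × 14.2) = 0.4001.
CD = 0.013 + 0.0236 × 0.4001² = 0.01678.
D = q·S·CD = 802.9 × 14.2 × 0.01678 = 191.3 N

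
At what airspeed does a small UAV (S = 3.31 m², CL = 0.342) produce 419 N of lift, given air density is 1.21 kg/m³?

L = ½ρv²S·CL ⇒ v = √(2L/(ρ·S·CL))
v = √(2 × 419 / (1.21 × 3.31 × 0.342)) = √611.8 = 24.7 m/s

v = 24.7 m/s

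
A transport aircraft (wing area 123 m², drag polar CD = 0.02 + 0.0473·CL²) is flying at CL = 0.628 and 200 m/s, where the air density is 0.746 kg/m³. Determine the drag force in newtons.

CD = 0.02 + 0.0473 × 0.628² = 0.03865
D = ½ρv²S·CD = ½ × 0.746 × 200² × 123 × 0.03865 = 70900 N

D = 70900 N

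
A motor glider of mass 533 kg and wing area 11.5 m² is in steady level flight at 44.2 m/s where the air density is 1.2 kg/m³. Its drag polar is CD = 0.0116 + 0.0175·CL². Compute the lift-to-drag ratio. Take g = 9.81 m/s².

Weight W = mg = 533 × 9.81 = 5228.7 N; in level flight L = W.
q = ½ρv² = ½ × 1.2 × 44.2² = 1172 Pa.
CL = 2W/(ρv²S) = 2×5228.7/(1.2×44.2²×11.5) = 0.3879.
CD = 0.0116 + 0.0175 × 0.3879² = 0.01423.
L/D = CL/CD = 0.3879 / 0.01423 = 27.3

L/D = 27.3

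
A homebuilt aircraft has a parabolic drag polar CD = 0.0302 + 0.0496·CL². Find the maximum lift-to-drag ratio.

(L/D)max = 12.9

For CD = CD0 + K·CL², (L/D)max occurs at CL* = √(CD0/K) and equals 1/(2√(K·CD0)).
(L/D)max = 1/(2√(0.0496 × 0.0302)) = 1/(2 × 0.0387) = 12.9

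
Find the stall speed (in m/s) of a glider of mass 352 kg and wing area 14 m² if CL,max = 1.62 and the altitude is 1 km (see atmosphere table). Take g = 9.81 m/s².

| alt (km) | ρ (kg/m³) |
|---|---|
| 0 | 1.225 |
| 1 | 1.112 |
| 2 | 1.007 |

At 1 km, from the table: ρ = 1.112 kg/m³.
Weight W = mg = 352 × 9.81 = 3453 N.
V_stall = √(2W/(ρ·S·CL,max)) = √(2 × 3453 / (1.112 × 14 × 1.62))
V_stall = √273.8 = 16.5 m/s

V_stall = 16.5 m/s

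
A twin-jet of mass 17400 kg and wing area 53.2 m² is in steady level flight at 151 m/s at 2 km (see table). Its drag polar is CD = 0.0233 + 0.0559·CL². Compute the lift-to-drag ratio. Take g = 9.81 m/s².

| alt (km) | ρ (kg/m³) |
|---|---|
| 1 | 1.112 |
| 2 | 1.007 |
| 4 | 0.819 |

L/D = 10.1

At 2 km, from the table: ρ = 1.007 kg/m³.
Level flight ⇒ L = W = m·g = 17400 × 9.81 = 1.7069×10^5 N.
q = ½ρv² = ½ × 1.007 × 151² = 11480 Pa.
CL = 2W/(ρv²S) = 2×1.7069×10^5/(1.007×151²×53.2) = 0.2795.
CD = 0.0233 + 0.0559 × 0.2795² = 0.02767.
L/D = CL/CD = 0.2795 / 0.02767 = 10.1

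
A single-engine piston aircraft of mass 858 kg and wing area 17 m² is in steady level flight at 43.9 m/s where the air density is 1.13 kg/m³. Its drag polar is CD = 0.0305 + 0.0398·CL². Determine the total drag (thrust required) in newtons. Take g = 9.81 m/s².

D = 717 N

Level flight ⇒ L = W = m·g = 858 × 9.81 = 8417 N.
q = ½ρv² = ½ × 1.13 × 43.9² = 1089 Pa.
CL = 2W/(ρv²S) = 2×8417/(1.13×43.9²×17) = 0.4547.
CD = 0.0305 + 0.0398 × 0.4547² = 0.03873.
D = q·S·CD = 1089 × 17 × 0.03873 = 716.9 N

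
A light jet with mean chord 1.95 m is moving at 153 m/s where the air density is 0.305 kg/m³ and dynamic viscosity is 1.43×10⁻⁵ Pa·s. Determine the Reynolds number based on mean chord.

Re = 6.36×10^6

Re = ρ·v·c/μ = 0.305 × 153 × 1.95 / (1.43×10⁻⁵) = 6.36×10^6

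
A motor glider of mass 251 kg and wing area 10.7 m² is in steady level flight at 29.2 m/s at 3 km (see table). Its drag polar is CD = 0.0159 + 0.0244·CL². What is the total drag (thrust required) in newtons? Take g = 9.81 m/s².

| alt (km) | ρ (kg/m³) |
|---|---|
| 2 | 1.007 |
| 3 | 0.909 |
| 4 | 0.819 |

D = 102 N

At 3 km, from the table: ρ = 0.909 kg/m³.
In steady level flight, lift balances weight: W = mg = 251 × 9.81 = 2462.3 N.
q = ½ρv² = ½ × 0.909 × 29.2² = 387.5 Pa.
CL = 2W/(ρv²S) = 2×2462.3/(0.909×29.2²×10.7) = 0.5938.
CD = 0.0159 + 0.0244 × 0.5938² = 0.0245.
D = q·S·CD = 387.5 × 10.7 × 0.0245 = 101.6 N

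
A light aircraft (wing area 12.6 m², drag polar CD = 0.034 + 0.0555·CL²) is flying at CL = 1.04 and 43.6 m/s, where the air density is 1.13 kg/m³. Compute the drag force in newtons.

CD = 0.034 + 0.0555 × 1.04² = 0.09403
D = ½ρv²S·CD = ½ × 1.13 × 43.6² × 12.6 × 0.09403 = 1270 N

D = 1270 N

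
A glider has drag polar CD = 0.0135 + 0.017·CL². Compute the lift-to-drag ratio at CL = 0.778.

L/D = 32.7

CD = 0.0135 + 0.017 × 0.778² = 0.02379
L/D = CL/CD = 0.778 / 0.02379 = 32.7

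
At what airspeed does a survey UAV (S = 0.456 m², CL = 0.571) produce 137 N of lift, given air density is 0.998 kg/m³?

v = 32.5 m/s

L = ½ρv²S·CL ⇒ v = √(2L/(ρ·S·CL))
v = √(2 × 137 / (0.998 × 0.456 × 0.571)) = √1054 = 32.5 m/s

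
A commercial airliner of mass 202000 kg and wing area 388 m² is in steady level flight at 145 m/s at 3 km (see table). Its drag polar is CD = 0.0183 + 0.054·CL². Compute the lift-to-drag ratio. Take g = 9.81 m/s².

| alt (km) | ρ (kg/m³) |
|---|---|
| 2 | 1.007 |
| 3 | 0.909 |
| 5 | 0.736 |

L/D = 15.8

At 3 km, from the table: ρ = 0.909 kg/m³.
Level flight ⇒ L = W = m·g = 202000 × 9.81 = 1.9816×10^6 N.
q = ½ρv² = ½ × 0.909 × 145² = 9556 Pa.
Required CL = L/(qS) = 1.9816×10^6/(9556·388) = 0.5345.
CD = 0.0183 + 0.054 × 0.5345² = 0.03373.
L/D = CL/CD = 0.5345 / 0.03373 = 15.8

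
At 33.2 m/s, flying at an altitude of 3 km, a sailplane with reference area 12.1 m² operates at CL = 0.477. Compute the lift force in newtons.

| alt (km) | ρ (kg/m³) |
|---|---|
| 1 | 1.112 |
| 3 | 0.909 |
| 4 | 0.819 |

At 3 km, from the table: ρ = 0.909 kg/m³.
L = ½ρv²S·CL = ½ × 0.909 × 33.2² × 12.1 × 0.477 = 2890 N

L = 2890 N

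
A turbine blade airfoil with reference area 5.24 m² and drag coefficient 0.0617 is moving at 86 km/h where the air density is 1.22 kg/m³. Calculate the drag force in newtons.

D = 113 N

Convert speed: v = 86 km/h ÷ 3.6 = 23.89 m/s.
D = ½ρv²S·CD = ½ × 1.22 × 23.89² × 5.24 × 0.0617 = 113 N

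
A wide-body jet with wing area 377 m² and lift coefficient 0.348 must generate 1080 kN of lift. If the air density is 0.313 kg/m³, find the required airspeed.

L = ½ρv²S·CL ⇒ v = √(2L/(ρ·S·CL))
v = √(2 × 1.08×10^6 / (0.313 × 377 × 0.348)) = √52600 = 229 m/s

v = 229 m/s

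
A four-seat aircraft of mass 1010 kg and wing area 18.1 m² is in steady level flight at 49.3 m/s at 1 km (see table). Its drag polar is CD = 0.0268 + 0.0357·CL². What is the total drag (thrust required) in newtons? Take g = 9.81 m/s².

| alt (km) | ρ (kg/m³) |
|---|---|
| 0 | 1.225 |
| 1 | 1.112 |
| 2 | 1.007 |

At 1 km, from the table: ρ = 1.112 kg/m³.
Weight W = mg = 1010 × 9.81 = 9908.1 N; in level flight L = W.
Dynamic pressure q = 0.5 × 1.112 × 49.3² = 1351 Pa.
CL = 2W/(ρv²S) = 2×9908.1/(1.112×49.3²×18.1) = 0.4051.
CD = 0.0268 + 0.0357 × 0.4051² = 0.03266.
D = q·S·CD = 1351 × 18.1 × 0.03266 = 798.8 N

D = 799 N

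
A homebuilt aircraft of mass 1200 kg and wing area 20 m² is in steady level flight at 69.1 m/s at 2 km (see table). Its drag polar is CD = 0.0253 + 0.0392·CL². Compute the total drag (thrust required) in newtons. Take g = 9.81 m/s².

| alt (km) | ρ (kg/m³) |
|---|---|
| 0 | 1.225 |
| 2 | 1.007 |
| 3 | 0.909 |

At 2 km, from the table: ρ = 1.007 kg/m³.
Level flight ⇒ L = W = m·g = 1200 × 9.81 = 11772 N.
Dynamic pressure q = 0.5 × 1.007 × 69.1² = 2404 Pa.
Required CL = L/(qS) = 11772/(2404·20) = 0.2448.
CD = 0.0253 + 0.0392 × 0.2448² = 0.02765.
D = q·S·CD = 2404 × 20 × 0.02765 = 1329 N

D = 1330 N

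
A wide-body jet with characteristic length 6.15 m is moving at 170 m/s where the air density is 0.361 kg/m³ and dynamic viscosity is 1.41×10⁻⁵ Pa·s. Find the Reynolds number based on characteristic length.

Re = ρ·v·c/μ = 0.361 × 170 × 6.15 / (1.41×10⁻⁵) = 2.68×10^7

Re = 2.68×10^7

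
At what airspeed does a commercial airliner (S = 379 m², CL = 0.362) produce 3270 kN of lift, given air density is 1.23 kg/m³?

v = 197 m/s

L = ½ρv²S·CL ⇒ v = √(2L/(ρ·S·CL))
v = √(2 × 3.27×10^6 / (1.23 × 379 × 0.362)) = √38750 = 197 m/s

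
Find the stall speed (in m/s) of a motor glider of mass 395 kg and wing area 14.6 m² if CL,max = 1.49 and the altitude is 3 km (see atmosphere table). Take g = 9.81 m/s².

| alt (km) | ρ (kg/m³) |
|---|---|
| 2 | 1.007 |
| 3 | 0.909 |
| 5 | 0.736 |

V_stall = 19.8 m/s

At 3 km, from the table: ρ = 0.909 kg/m³.
Stall occurs when L = W at CL,max. W = mg = 395 × 9.81 = 3875 N.
From L = ½ρV²S·CL,max = W: V_stall = √(2W/(ρSCL,max)) = √(2·3875/(0.909·14.6·1.49))
V_stall = √391.9 = 19.8 m/s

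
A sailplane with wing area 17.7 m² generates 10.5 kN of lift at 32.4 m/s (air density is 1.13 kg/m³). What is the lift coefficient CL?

From L = ½ρv²S·CL, rearranging gives CL = 2L/(ρv²S).
CL = 2 × 10500 / (1.13 × 32.4² × 17.7) = 1

CL = 1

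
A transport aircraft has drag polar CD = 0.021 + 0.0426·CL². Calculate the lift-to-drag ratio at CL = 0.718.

CD = 0.021 + 0.0426 × 0.718² = 0.04296
L/D = CL/CD = 0.718 / 0.04296 = 16.7

L/D = 16.7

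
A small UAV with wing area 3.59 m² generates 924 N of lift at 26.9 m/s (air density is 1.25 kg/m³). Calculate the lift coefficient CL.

CL = 0.569

From L = ½ρv²S·CL, rearranging gives CL = 2L/(ρv²S).
CL = 2 × 924 / (1.25 × 26.9² × 3.59) = 0.569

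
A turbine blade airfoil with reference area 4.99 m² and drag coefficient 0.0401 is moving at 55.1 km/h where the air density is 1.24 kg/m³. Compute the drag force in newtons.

D = 29.1 N

Convert speed: v = 55.1 km/h ÷ 3.6 = 15.31 m/s.
Dynamic pressure q = ½ρv² = ½ × 1.24 × 15.31² = 145.2 Pa.
D = q·S·CD = 145.2 × 4.99 × 0.0401 = 29.1 N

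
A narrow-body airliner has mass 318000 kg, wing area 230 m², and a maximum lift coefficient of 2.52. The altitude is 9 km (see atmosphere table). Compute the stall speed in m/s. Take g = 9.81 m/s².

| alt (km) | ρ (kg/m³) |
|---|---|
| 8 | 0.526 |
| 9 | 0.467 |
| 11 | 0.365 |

At 9 km, from the table: ρ = 0.467 kg/m³.
At stall, lift equals weight: L = W = m·g = 318000 × 9.81 = 3.12×10^6 N.
From L = ½ρV²S·CL,max = W: V_stall = √(2W/(ρSCL,max)) = √(2·3.12×10^6/(0.467·230·2.52))
V_stall = √23050 = 152 m/s

V_stall = 152 m/s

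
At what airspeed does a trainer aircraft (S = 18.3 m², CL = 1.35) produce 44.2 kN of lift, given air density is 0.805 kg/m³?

L = ½ρv²S·CL ⇒ v = √(2L/(ρ·S·CL))
v = √(2 × 44200 / (0.805 × 18.3 × 1.35)) = √4445 = 66.7 m/s

v = 66.7 m/s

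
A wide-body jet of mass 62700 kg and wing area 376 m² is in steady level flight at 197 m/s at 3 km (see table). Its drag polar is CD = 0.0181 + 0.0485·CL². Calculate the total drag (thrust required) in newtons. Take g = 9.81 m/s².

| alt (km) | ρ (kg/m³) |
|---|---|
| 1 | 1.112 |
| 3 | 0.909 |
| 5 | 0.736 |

D = 1.23×10^5 N

At 3 km, from the table: ρ = 0.909 kg/m³.
In steady level flight, lift balances weight: W = mg = 62700 × 9.81 = 6.1509×10^5 N.
Dynamic pressure q = 0.5 × 0.909 × 197² = 17640 Pa.
Required CL = L/(qS) = 6.1509×10^5/(17640·376) = 0.09274.
CD = 0.0181 + 0.0485 × 0.09274² = 0.01852.
D = q·S·CD = 17640 × 376 × 0.01852 = 1.228×10^5 N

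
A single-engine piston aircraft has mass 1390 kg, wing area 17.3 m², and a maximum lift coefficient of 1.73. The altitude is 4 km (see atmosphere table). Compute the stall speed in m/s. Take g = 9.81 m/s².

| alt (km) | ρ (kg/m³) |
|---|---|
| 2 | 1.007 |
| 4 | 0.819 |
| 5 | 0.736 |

V_stall = 33.4 m/s

At 4 km, from the table: ρ = 0.819 kg/m³.
Stall occurs when L = W at CL,max. W = mg = 1390 × 9.81 = 13640 N.
V_stall = √(2W/(ρ·S·CL,max)) = √(2 × 13640 / (0.819 × 17.3 × 1.73))
V_stall = √1113 = 33.4 m/s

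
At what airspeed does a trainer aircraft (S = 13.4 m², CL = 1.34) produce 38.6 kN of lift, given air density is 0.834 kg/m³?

v = 71.8 m/s

L = ½ρv²S·CL ⇒ v = √(2L/(ρ·S·CL))
v = √(2 × 38600 / (0.834 × 13.4 × 1.34)) = √5155 = 71.8 m/s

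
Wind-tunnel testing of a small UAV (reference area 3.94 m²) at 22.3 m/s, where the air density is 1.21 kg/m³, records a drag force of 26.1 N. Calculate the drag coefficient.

From D = ½ρv²S·CD, rearranging gives CD = 2D/(ρv²S).
CD = 2 × 26.1 / (1.21 × 22.3² × 3.94) = 0.022

CD = 0.022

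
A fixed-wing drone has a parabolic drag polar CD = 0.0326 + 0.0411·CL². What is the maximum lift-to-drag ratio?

(L/D)max = 13.7

For CD = CD0 + K·CL², (L/D)max occurs at CL* = √(CD0/K) and equals 1/(2√(K·CD0)).
(L/D)max = 1/(2√(0.0411 × 0.0326)) = 1/(2 × 0.0366) = 13.7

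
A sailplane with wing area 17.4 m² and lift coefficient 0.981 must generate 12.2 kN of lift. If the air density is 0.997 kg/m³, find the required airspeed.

L = ½ρv²S·CL ⇒ v = √(2L/(ρ·S·CL))
v = √(2 × 12200 / (0.997 × 17.4 × 0.981)) = √1434 = 37.9 m/s

v = 37.9 m/s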